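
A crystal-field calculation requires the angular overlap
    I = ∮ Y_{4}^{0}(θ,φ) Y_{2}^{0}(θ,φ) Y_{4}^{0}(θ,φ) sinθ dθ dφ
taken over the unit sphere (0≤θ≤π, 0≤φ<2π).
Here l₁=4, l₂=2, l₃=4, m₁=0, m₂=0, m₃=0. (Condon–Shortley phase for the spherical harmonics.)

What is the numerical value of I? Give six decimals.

0.163840

Checks pass: Σm=0; 10 even; l₃=4∈[2,6].
(2·4+1)(2·2+1)(2·4+1) = 405
Δ: 2! 6! 2! / 11! → 1/13860
sum: t=0:+1/192 t=1:−1/36 t=2:+1/192 = -5/288
3j²(4 2 4; 0 0 0) = Δ·Π!·Σ² = 20/693  (sign -1)
(m-triple is (0,0,0) — same symbol as above.)
combine: 4πI² = 405·20/693·20/693 = 2000/5929
take √, sign +1: I = 0.16383977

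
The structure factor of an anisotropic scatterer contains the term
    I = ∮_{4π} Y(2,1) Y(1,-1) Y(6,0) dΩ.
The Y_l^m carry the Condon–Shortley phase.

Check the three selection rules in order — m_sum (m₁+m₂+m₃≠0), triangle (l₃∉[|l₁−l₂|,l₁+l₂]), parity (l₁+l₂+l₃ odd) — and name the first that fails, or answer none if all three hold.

triangle

m₁+m₂+m₃ = 1 − 1 + 0 = 0  ✓
triangle: |2−1|=1 ≤ l₃=6 ≤ 2+1=3  ✗
parity: l₁+l₂+l₃ = 9 is odd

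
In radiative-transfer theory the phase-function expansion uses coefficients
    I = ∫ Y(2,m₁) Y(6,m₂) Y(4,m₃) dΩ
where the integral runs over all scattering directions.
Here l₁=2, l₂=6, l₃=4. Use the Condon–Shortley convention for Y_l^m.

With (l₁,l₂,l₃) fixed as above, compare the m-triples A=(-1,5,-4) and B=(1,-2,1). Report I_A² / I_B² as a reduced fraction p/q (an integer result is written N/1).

Same 2,6,4: normalisation and zero-m 3j drop out of the ratio.
A: Δ: 4! 0! 8! / 13! → 1/6435; sum: t=3:−1/241920 = -1/241920; 3j²(2 6 4; -1 5 -4) = Δ·Π!·Σ² = 1/39  (sign -1)
B: Δ: 4! 0! 8! / 13! → 1/6435; sum: t=1:−1/4320 = -1/4320; 3j²(2 6 4; 1 -2 1) = Δ·Π!·Σ² = 224/6435  (sign +1)
I_A²/I_B² = (1/39)/(224/6435) = 165/224

165/224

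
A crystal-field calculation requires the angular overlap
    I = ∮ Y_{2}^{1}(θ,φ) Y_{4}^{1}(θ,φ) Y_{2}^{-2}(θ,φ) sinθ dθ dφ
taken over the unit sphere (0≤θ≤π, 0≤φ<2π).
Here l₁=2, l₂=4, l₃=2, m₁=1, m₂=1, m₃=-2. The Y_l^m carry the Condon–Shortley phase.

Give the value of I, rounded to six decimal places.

Rules hold: Σm=0, L=8 even, 2≤2≤6.
N = 5·9·5 = 225
Δ = 4!·0!·4!/9! = 1/630
Racah Σ t=2..2: t=2:+1/16 = 1/16
⇒ 3j(2 4 2; 0 0 0)² = 2/35, sgn +1
Racah Σ t=1..1: t=1:−1/144 = -1/144
⇒ 3j(2 4 2; 1 1 -2)² = 1/126, sgn -1
4πI² = N·(3j₀)²·(3jₘ)² = 5/49
I = -1·√(0.102041/4π) = -0.09011188

-0.090112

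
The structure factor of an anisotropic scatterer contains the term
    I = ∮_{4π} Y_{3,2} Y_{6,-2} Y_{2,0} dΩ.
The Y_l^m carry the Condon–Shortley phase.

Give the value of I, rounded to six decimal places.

0.000000

triangle: need 3≤l₃≤9, have 2; I=0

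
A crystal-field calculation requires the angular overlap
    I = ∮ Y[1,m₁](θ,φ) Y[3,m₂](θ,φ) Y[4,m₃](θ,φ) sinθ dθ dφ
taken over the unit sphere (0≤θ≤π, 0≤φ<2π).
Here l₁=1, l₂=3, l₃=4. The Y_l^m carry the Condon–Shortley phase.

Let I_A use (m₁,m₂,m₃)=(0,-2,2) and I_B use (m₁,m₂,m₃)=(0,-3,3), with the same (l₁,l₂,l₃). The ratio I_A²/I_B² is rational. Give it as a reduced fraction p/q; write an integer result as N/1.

12/7

Shared (l₁,l₂,l₃)=(1,3,4): N and (l;000)² cancel in I_A²/I_B².
A: Δ = 0!·2!·6!/9! = 1/252; Racah Σ t=0..0: t=0:+1/120 = 1/120; ⇒ 3j(1 3 4; 0 -2 2)² = 1/21, sgn +1
B: Δ = 0!·2!·6!/9! = 1/252; Racah Σ t=0..0: t=0:+1/720 = 1/720; ⇒ 3j(1 3 4; 0 -3 3)² = 1/36, sgn -1
I_A²/I_B² = (1/21)/(1/36) = 12/7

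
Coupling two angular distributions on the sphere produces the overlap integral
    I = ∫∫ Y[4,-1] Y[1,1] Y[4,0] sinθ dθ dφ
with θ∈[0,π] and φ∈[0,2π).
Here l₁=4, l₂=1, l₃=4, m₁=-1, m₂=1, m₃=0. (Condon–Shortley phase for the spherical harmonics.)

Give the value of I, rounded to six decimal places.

Σlᵢ=9 odd — θ-integrand is odd under cosθ→−cosθ; I=0

0.000000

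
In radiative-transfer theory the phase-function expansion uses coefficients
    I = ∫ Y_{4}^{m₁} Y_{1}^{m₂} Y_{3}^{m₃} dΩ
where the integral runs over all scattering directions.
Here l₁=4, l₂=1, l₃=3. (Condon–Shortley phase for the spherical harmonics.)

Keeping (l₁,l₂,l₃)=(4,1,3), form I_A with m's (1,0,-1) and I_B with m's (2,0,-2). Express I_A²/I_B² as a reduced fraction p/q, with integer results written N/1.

5/4

Shared (l₁,l₂,l₃)=(4,1,3): N and (l;000)² cancel in I_A²/I_B².
A: Δ = 2!·6!·0!/9! = 1/252; Racah Σ t=1..1: t=1:−1/48 = -1/48; ⇒ 3j(4 1 3; 1 0 -1)² = 5/84, sgn -1
B: Δ = 2!·6!·0!/9! = 1/252; Racah Σ t=1..1: t=1:−1/120 = -1/120; ⇒ 3j(4 1 3; 2 0 -2)² = 1/21, sgn +1
I_A²/I_B² = (5/84)/(1/21) = 5/4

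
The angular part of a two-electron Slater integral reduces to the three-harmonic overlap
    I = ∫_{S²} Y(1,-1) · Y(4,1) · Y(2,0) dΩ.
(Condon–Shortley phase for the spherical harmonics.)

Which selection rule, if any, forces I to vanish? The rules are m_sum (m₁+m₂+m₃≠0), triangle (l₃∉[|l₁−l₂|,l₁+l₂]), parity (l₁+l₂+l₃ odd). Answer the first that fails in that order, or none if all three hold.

triangle

azimuthal sum: -1 + 1 + 0 = 0  ✓
3 ≤ 2 ≤ 5 (triangle on l)  ✗
L = 1 + 4 + 2 = 7 (odd)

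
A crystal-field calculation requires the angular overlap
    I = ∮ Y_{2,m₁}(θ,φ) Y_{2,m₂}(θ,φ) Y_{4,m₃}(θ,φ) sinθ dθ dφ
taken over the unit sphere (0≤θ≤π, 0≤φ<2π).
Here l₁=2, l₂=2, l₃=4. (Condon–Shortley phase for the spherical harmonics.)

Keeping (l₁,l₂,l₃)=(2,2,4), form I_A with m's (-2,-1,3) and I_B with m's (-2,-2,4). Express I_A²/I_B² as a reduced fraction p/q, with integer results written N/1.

l's match ⇒ only the (l;m) 3-j factors differ between A and B.
A: triangle coeff Δ(2,2,4) = 1/630; Σ_t [0,0]: t=0:+1/144 = 1/144; (3j)²=1/18 [(2 2 4; -2 -1 3)], sign=-1
B: triangle coeff Δ(2,2,4) = 1/630; Σ_t [0,0]: t=0:+1/576 = 1/576; (3j)²=1/9 [(2 2 4; -2 -2 4)], sign=+1
I_A²/I_B² = (1/18)/(1/9) = 1/2

1/2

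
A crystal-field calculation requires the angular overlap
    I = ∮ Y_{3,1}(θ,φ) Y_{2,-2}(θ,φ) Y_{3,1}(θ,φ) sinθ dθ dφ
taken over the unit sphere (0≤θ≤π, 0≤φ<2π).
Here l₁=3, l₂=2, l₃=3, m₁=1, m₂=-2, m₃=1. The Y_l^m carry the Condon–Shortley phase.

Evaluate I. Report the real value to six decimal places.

Rules hold: Σm=0, L=8 even, 1≤3≤5.
N = 7·5·7 = 245
Δ = 2!·4!·2!/9! = 1/3780
Racah Σ t=0..2: t=0:+1/24 t=1:−1/4 t=2:+1/24 = -1/6
⇒ 3j(3 2 3; 0 0 0)² = 4/105, sgn +1
Racah Σ t=0..0: t=0:+1/16 = 1/16
⇒ 3j(3 2 3; 1 -2 1)² = 2/35, sgn +1
4πI² = N·(3j₀)²·(3jₘ)² = 8/15
I = +1·√(0.533333/4π) = 0.20601291

0.206013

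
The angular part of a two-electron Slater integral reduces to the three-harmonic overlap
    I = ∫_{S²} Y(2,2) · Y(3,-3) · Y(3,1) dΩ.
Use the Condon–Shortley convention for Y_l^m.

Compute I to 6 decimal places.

Rules hold: Σm=0, L=8 even, 1≤3≤5.
N = 5·7·7 = 245
Δ = 2!·2!·4!/9! = 1/3780
Racah Σ t=0..2: t=0:+1/24 t=1:−1/4 t=2:+1/24 = -1/6
⇒ 3j(2 3 3; 0 0 0)² = 4/105, sgn +1
Racah Σ t=0..0: t=0:+1/96 = 1/96
⇒ 3j(2 3 3; 2 -3 1)² = 1/42, sgn +1
4πI² = N·(3j₀)²·(3jₘ)² = 2/9
I = +1·√(0.222222/4π) = 0.13298076

0.132981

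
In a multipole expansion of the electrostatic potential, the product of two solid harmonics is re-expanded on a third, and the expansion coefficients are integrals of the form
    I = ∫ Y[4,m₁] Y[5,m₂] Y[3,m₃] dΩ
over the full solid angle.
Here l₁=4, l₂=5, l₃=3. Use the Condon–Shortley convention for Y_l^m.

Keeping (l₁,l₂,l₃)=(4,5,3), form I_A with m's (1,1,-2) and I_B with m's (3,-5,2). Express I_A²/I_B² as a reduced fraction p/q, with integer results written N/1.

125/294

Shared (l₁,l₂,l₃)=(4,5,3): N and (l;000)² cancel in I_A²/I_B².
A: Δ = 6!·2!·4!/13! = 1/180180; Racah Σ t=2..3: t=2:+1/1152 t=3:−1/432 = -5/3456; ⇒ 3j(4 5 3; 1 1 -2)² = 625/36036, sgn +1
B: Δ = 6!·2!·4!/13! = 1/180180; Racah Σ t=0..0: t=0:+1/17280 = 1/17280; ⇒ 3j(4 5 3; 3 -5 2)² = 35/858, sgn -1
I_A²/I_B² = (625/36036)/(35/858) = 125/294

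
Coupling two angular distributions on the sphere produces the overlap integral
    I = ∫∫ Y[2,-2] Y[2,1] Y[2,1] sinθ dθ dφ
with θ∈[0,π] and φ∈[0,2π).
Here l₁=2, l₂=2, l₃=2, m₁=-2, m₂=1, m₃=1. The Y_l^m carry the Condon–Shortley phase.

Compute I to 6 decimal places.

0.220728

Checks pass: Σm=0; 6 even; l₃=2∈[0,4].
(2·2+1)(2·2+1)(2·2+1) = 125
Δ: 2! 2! 2! / 7! → 1/630
sum: t=0:+1/8 t=1:−1/1 t=2:+1/8 = -3/4
3j²(2 2 2; 0 0 0) = Δ·Π!·Σ² = 2/35  (sign -1)
sum: t=2:+1/4 = 1/4
3j²(2 2 2; -2 1 1) = Δ·Π!·Σ² = 3/35  (sign -1)
combine: 4πI² = 125·2/35·3/35 = 30/49
take √, sign +1: I = 0.22072812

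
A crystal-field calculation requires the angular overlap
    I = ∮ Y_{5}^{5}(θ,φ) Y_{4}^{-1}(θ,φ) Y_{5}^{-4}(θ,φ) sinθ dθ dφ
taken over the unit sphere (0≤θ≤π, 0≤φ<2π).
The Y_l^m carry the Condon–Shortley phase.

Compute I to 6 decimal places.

0.184127

Checks pass: Σm=0; 14 even; l₃=5∈[1,9].
(2·5+1)(2·4+1)(2·5+1) = 1089
Δ: 4! 6! 4! / 15! → 1/3153150
sum: t=0:+1/69120 t=1:−1/1728 t=2:+1/576 t=3:−1/1728 t=4:+1/69120 = 7/11520
3j²(5 4 5; 0 0 0) = Δ·Π!·Σ² = 2/143  (sign -1)
sum: t=0:+1/103680 = 1/103680
3j²(5 4 5; 5 -1 -4) = Δ·Π!·Σ² = 4/143  (sign -1)
combine: 4πI² = 1089·2/143·4/143 = 72/169
take √, sign +1: I = 0.18412721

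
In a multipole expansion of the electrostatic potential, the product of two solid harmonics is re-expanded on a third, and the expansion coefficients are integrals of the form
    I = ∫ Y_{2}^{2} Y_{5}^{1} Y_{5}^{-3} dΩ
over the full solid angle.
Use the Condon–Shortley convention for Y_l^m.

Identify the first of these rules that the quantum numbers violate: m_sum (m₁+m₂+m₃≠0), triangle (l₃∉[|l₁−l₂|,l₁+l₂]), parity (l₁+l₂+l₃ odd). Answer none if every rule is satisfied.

Σmᵢ = 0  ✓
l₃∈[|l₁−l₂|,l₁+l₂]=[3,7], have l₃=5  ✓
Σlᵢ = 12 ⇒ even  ✓

none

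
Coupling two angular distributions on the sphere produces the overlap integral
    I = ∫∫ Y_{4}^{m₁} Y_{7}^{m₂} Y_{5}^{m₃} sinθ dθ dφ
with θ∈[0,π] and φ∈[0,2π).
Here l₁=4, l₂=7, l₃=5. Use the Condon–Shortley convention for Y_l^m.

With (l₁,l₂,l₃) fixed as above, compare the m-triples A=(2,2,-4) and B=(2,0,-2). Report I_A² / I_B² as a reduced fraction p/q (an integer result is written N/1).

6561/7168

Same 4,7,5: normalisation and zero-m 3j drop out of the ratio.
A: Δ: 6! 2! 8! / 17! → 1/6126120; sum: t=1:−1/4838400 t=2:+1/483840 = 1/537600; 3j²(4 7 5; 2 2 -4) = Δ·Π!·Σ² = 2187/170170  (sign -1)
B: Δ: 6! 2! 8! / 17! → 1/6126120; sum: t=0:+1/7257600 t=1:−1/172800 t=2:+1/69120 = 1/113400; 3j²(4 7 5; 2 0 -2) = Δ·Π!·Σ² = 512/36465  (sign -1)
I_A²/I_B² = (2187/170170)/(512/36465) = 6561/7168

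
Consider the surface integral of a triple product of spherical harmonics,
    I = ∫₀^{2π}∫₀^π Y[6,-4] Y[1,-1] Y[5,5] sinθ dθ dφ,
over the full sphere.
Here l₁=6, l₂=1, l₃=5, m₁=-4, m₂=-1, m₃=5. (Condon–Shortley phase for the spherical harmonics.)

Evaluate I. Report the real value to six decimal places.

0.040859

Rules hold: Σm=0, L=12 even, 5≤5≤7.
N = 13·3·11 = 429
Δ = 2!·10!·0!/13! = 1/858
Racah Σ t=1..1: t=1:−1/14400 = -1/14400
⇒ 3j(6 1 5; 0 0 0)² = 6/143, sgn +1
Racah Σ t=0..0: t=0:+1/7257600 = 1/7257600
⇒ 3j(6 1 5; -4 -1 5)² = 1/858, sgn +1
4πI² = N·(3j₀)²·(3jₘ)² = 3/143
I = +1·√(0.020979/4π) = 0.04085899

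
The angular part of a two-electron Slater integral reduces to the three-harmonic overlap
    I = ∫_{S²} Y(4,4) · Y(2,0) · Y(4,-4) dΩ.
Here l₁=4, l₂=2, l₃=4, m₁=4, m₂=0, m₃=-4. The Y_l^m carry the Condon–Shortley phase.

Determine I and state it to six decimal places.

m-sum 0 ✓  L=10 even ✓  2≤4≤6 ✓
Π(2lᵢ+1) = 9×5×9 = 405
triangle coeff Δ(4,2,4) = 1/13860
Σ_t [0,2]: t=0:+1/192 t=1:−1/36 t=2:+1/192 = -5/288
(3j)²=20/693 [(4 2 4; 0 0 0)], sign=-1
Σ_t [0,0]: t=0:+1/2880 = 1/2880
(3j)²=28/495 [(4 2 4; 4 0 -4)], sign=+1
⇒ 4πI² = 80/121
I = (-1)√(80/121/(4π)) = -0.22937568

-0.229376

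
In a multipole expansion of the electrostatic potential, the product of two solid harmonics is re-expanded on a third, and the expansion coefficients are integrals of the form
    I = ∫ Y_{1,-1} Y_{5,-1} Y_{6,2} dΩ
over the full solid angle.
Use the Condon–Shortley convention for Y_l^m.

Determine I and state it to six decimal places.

m-sum 0 ✓  L=12 even ✓  4≤6≤6 ✓
Π(2lᵢ+1) = 3×11×13 = 429
triangle coeff Δ(1,5,6) = 1/858
Σ_t [0,0]: t=0:+1/14400 = 1/14400
(3j)²=6/143 [(1 5 6; 0 0 0)], sign=+1
Σ_t [0,0]: t=0:+1/34560 = 1/34560
(3j)²=14/429 [(1 5 6; -1 -1 2)], sign=+1
⇒ 4πI² = 84/143
I = (+1)√(84/143/(4π)) = 0.21620548

0.216205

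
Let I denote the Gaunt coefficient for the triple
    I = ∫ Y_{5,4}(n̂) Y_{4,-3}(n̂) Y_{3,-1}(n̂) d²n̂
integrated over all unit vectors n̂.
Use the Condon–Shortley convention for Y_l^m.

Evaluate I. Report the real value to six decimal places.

0.042401

Checks pass: Σm=0; 12 even; l₃=3∈[1,9].
(2·5+1)(2·4+1)(2·3+1) = 693
Δ: 6! 4! 2! / 13! → 1/180180
sum: t=2:+1/576 t=3:−1/144 t=4:+1/576 = -1/288
3j²(5 4 3; 0 0 0) = Δ·Π!·Σ² = 20/1001  (sign +1)
sum: t=0:+1/4320 t=1:−1/5760 = 1/17280
3j²(5 4 3; 4 -3 -1) = Δ·Π!·Σ² = 7/4290  (sign +1)
combine: 4πI² = 693·20/1001·7/4290 = 42/1859
take √, sign +1: I = 0.04240138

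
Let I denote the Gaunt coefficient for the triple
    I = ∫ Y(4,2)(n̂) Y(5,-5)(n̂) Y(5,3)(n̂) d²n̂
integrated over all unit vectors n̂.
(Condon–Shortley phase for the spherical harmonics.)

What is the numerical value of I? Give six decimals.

-0.184127

Checks pass: Σm=0; 14 even; l₃=5∈[1,9].
(2·4+1)(2·5+1)(2·5+1) = 1089
Δ: 4! 4! 6! / 15! → 1/3153150
sum: t=0:+1/69120 t=1:−1/1728 t=2:+1/576 t=3:−1/1728 t=4:+1/69120 = 7/11520
3j²(4 5 5; 0 0 0) = Δ·Π!·Σ² = 2/143  (sign -1)
sum: t=0:+1/69120 = 1/69120
3j²(4 5 5; 2 -5 3) = Δ·Π!·Σ² = 4/143  (sign +1)
combine: 4πI² = 1089·2/143·4/143 = 72/169
take √, sign -1: I = -0.18412721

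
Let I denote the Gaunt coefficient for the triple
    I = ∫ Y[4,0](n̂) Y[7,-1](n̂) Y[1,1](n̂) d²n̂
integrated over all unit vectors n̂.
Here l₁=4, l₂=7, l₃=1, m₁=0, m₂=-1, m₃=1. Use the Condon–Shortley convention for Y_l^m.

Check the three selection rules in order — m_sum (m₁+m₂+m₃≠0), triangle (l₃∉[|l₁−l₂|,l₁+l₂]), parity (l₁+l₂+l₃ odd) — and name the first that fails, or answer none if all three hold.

m₁+m₂+m₃ = 0 − 1 + 1 = 0  ✓
triangle: |4−7|=3 ≤ l₃=1 ≤ 4+7=11  ✗
parity: l₁+l₂+l₃ = 12 is even

triangle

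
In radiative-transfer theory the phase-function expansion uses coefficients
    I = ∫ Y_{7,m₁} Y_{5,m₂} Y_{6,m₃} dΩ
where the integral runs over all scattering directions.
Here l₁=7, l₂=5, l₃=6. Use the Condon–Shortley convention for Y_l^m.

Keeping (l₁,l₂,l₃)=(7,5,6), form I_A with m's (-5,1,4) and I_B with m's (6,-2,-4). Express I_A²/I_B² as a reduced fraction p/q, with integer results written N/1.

2738/91

Same 7,5,6: normalisation and zero-m 3j drop out of the ratio.
A: Δ: 6! 8! 4! / 19! → 1/174594420; sum: t=4:+1/7741440 t=5:−1/3628800 t=6:+1/24883200 = -37/348364800; 3j²(7 5 6; -5 1 4) = Δ·Π!·Σ² = 1369/176358  (sign -1)
B: Δ: 6! 8! 4! / 19! → 1/174594420; sum: t=0:+1/21772800 t=1:−1/19353600 = -1/174182400; 3j²(7 5 6; 6 -2 -4) = Δ·Π!·Σ² = 1/3876  (sign -1)
I_A²/I_B² = (1369/176358)/(1/3876) = 2738/91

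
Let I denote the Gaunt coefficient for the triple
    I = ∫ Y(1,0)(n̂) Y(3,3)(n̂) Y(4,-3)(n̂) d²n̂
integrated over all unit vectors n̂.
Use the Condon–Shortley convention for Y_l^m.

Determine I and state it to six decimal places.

m-sum 0 ✓  L=8 even ✓  2≤4≤4 ✓
Π(2lᵢ+1) = 3×7×9 = 189
triangle coeff Δ(1,3,4) = 1/252
Σ_t [0,0]: t=0:+1/36 = 1/36
(3j)²=4/63 [(1 3 4; 0 0 0)], sign=+1
Σ_t [0,0]: t=0:+1/720 = 1/720
(3j)²=1/36 [(1 3 4; 0 3 -3)], sign=-1
⇒ 4πI² = 1/3
I = (-1)√(1/3/(4π)) = -0.16286750

-0.162868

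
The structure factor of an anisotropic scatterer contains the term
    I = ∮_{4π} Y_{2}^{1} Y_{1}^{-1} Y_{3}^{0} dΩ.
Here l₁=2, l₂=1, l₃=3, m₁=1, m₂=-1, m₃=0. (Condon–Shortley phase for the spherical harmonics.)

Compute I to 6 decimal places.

Rules hold: Σm=0, L=6 even, 1≤3≤3.
N = 5·3·7 = 105
Δ = 0!·4!·2!/7! = 1/105
Racah Σ t=0..0: t=0:+1/4 = 1/4
⇒ 3j(2 1 3; 0 0 0)² = 3/35, sgn -1
Racah Σ t=0..0: t=0:+1/12 = 1/12
⇒ 3j(2 1 3; 1 -1 0)² = 1/35, sgn -1
4πI² = N·(3j₀)²·(3jₘ)² = 9/35
I = +1·√(0.257143/4π) = 0.14304817

0.143048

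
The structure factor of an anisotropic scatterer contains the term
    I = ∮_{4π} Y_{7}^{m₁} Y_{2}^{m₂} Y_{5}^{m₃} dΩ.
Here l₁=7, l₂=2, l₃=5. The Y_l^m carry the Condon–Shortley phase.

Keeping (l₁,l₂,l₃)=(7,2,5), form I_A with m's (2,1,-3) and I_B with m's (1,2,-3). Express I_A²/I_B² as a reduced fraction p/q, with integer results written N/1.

l's match ⇒ only the (l;m) 3-j factors differ between A and B.
A: triangle coeff Δ(7,2,5) = 1/15015; Σ_t [3,3]: t=3:−1/483840 = -1/483840; (3j)²=6/1001 [(7 2 5; 2 1 -3)], sign=-1
B: triangle coeff Δ(7,2,5) = 1/15015; Σ_t [4,4]: t=4:+1/1935360 = 1/1935360; (3j)²=1/1001 [(7 2 5; 1 2 -3)], sign=+1
I_A²/I_B² = (6/1001)/(1/1001) = 6/1

6/1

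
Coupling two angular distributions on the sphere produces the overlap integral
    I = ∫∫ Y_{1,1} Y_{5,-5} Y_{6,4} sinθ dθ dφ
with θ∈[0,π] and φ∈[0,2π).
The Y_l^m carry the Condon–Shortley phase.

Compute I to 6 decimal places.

0.040859

Rules hold: Σm=0, L=12 even, 4≤6≤6.
N = 3·11·13 = 429
Δ = 0!·2!·10!/13! = 1/858
Racah Σ t=0..0: t=0:+1/14400 = 1/14400
⇒ 3j(1 5 6; 0 0 0)² = 6/143, sgn +1
Racah Σ t=0..0: t=0:+1/7257600 = 1/7257600
⇒ 3j(1 5 6; 1 -5 4)² = 1/858, sgn +1
4πI² = N·(3j₀)²·(3jₘ)² = 3/143
I = +1·√(0.020979/4π) = 0.04085899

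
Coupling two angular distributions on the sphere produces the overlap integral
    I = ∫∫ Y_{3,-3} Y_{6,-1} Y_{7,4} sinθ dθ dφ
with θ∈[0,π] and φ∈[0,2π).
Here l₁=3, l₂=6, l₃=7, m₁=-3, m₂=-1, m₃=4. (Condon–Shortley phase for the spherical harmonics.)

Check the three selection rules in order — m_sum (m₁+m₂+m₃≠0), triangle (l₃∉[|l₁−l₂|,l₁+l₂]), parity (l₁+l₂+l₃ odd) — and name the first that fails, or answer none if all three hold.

m₁+m₂+m₃ = -3 − 1 + 4 = 0  ✓
triangle: |3−6|=3 ≤ l₃=7 ≤ 3+6=9  ✓
parity: l₁+l₂+l₃ = 16 is even  ✓

none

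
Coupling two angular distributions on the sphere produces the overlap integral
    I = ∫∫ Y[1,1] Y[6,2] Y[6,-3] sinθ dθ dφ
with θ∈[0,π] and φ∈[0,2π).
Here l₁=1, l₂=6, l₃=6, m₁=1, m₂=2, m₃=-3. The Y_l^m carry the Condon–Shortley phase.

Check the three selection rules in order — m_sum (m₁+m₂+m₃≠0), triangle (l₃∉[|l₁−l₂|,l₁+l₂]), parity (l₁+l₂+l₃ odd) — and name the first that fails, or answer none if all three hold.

parity

m₁+m₂+m₃ = 1 + 2 − 3 = 0  ✓
triangle: |1−6|=5 ≤ l₃=6 ≤ 1+6=7  ✓
parity: l₁+l₂+l₃ = 13 is odd  ✗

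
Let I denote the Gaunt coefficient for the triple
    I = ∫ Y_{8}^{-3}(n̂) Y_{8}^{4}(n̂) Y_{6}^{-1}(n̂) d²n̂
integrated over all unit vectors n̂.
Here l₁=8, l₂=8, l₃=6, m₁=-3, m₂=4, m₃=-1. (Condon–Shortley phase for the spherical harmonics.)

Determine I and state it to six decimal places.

0.037448

Checks pass: Σm=0; 22 even; l₃=6∈[0,16].
(2·8+1)(2·8+1)(2·6+1) = 3757
Δ: 10! 6! 6! / 23! → 1/13742520792
sum: t=2:+1/41803776000 t=3:−1/435456000 t=4:+1/39813120 t=5:−1/18662400 t=6:+1/39813120 t=7:−1/435456000 t=8:+1/41803776000 = -11/1393459200
3j²(8 8 6; 0 0 0) = Δ·Π!·Σ² = 600/96577  (sign -1)
sum: t=6:+1/1492992000 t=7:−1/174182400 t=8:+1/139345920 t=9:−1/627056640 t=10:+1/20901888000 = 1/1791590400
3j²(8 8 6; -3 4 -1) = Δ·Π!·Σ² = 875/1158924  (sign -1)
combine: 4πI² = 3757·600/96577·875/1158924 = 43750/2482597
take √, sign +1: I = 0.03744820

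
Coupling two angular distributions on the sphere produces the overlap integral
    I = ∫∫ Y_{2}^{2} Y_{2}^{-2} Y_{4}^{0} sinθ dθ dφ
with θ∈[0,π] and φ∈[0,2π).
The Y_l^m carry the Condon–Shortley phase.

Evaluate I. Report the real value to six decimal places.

Checks pass: Σm=0; 8 even; l₃=4∈[0,4].
(2·2+1)(2·2+1)(2·4+1) = 225
Δ: 0! 4! 4! / 9! → 1/630
sum: t=0:+1/16 = 1/16
3j²(2 2 4; 0 0 0) = Δ·Π!·Σ² = 2/35  (sign +1)
sum: t=0:+1/576 = 1/576
3j²(2 2 4; 2 -2 0) = Δ·Π!·Σ² = 1/630  (sign +1)
combine: 4πI² = 225·2/35·1/630 = 1/49
take √, sign +1: I = 0.04029926

0.040299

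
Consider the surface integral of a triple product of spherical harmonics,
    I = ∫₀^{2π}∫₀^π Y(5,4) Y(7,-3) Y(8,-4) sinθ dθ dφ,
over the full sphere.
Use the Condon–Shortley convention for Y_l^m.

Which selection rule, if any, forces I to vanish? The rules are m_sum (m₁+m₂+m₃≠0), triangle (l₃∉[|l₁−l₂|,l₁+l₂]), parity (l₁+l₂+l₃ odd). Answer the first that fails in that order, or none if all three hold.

azimuthal sum: 4 − 3 − 4 = -3  ✗
2 ≤ 8 ≤ 12 (triangle on l)
L = 5 + 7 + 8 = 20 (even)

m_sum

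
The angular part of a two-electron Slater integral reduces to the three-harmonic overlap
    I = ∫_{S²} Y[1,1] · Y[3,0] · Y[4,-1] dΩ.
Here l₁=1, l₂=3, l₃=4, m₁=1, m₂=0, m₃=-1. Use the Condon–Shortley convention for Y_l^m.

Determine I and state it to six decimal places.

-0.194664

m-sum 0 ✓  L=8 even ✓  2≤4≤4 ✓
Π(2lᵢ+1) = 3×7×9 = 189
triangle coeff Δ(1,3,4) = 1/252
Σ_t [0,0]: t=0:+1/36 = 1/36
(3j)²=4/63 [(1 3 4; 0 0 0)], sign=+1
Σ_t [0,0]: t=0:+1/72 = 1/72
(3j)²=5/126 [(1 3 4; 1 0 -1)], sign=-1
⇒ 4πI² = 10/21
I = (-1)√(10/21/(4π)) = -0.19466390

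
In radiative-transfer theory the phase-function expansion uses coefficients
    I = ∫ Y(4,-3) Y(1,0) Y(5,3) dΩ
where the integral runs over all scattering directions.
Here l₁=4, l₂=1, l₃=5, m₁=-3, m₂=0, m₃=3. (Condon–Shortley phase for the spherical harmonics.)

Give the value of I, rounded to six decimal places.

Rules hold: Σm=0, L=10 even, 3≤5≤5.
N = 9·3·11 = 297
Δ = 0!·8!·2!/11! = 1/495
Racah Σ t=0..0: t=0:+1/576 = 1/576
⇒ 3j(4 1 5; 0 0 0)² = 5/99, sgn -1
Racah Σ t=0..0: t=0:+1/5040 = 1/5040
⇒ 3j(4 1 5; -3 0 3)² = 16/495, sgn +1
4πI² = N·(3j₀)²·(3jₘ)² = 16/33
I = -1·√(0.484848/4π) = -0.19642560

-0.196426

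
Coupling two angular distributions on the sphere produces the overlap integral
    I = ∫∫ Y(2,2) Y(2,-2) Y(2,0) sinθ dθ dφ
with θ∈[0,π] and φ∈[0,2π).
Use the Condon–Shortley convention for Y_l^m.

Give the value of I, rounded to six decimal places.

Rules hold: Σm=0, L=6 even, 0≤2≤4.
N = 5·5·5 = 125
Δ = 2!·2!·2!/7! = 1/630
Racah Σ t=0..2: t=0:+1/8 t=1:−1/1 t=2:+1/8 = -3/4
⇒ 3j(2 2 2; 0 0 0)² = 2/35, sgn -1
Racah Σ t=0..0: t=0:+1/8 = 1/8
⇒ 3j(2 2 2; 2 -2 0)² = 2/35, sgn +1
4πI² = N·(3j₀)²·(3jₘ)² = 20/49
I = -1·√(0.408163/4π) = -0.18022375

-0.180224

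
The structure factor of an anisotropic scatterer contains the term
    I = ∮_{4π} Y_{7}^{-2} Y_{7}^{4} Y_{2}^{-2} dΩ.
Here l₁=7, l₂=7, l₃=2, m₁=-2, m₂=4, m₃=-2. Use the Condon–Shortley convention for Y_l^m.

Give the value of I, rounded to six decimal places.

-0.163963

Checks pass: Σm=0; 16 even; l₃=2∈[0,14].
(2·7+1)(2·7+1)(2·2+1) = 1125
Δ: 12! 2! 2! / 17! → 1/185640
sum: t=5:−1/2419200 t=6:+1/518400 t=7:−1/2419200 = 1/907200
3j²(7 7 2; 0 0 0) = Δ·Π!·Σ² = 56/3315  (sign +1)
sum: t=9:−1/8709120 = -1/8709120
3j²(7 7 2; -2 4 -2) = Δ·Π!·Σ² = 55/3094  (sign -1)
combine: 4πI² = 1125·56/3315·55/3094 = 16500/48841
take √, sign -1: I = -0.16396259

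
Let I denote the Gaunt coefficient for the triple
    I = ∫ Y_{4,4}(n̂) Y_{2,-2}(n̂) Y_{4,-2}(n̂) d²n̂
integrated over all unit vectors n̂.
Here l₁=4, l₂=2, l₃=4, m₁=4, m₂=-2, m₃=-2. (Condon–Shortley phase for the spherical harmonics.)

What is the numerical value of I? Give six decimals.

Rules hold: Σm=0, L=10 even, 2≤4≤6.
N = 9·5·9 = 405
Δ = 2!·6!·2!/11! = 1/13860
Racah Σ t=0..2: t=0:+1/192 t=1:−1/36 t=2:+1/192 = -5/288
⇒ 3j(4 2 4; 0 0 0)² = 20/693, sgn -1
Racah Σ t=0..0: t=0:+1/2880 = 1/2880
⇒ 3j(4 2 4; 4 -2 -2)² = 2/165, sgn +1
4πI² = N·(3j₀)²·(3jₘ)² = 120/847
I = -1·√(0.141677/4π) = -0.10618031

-0.106180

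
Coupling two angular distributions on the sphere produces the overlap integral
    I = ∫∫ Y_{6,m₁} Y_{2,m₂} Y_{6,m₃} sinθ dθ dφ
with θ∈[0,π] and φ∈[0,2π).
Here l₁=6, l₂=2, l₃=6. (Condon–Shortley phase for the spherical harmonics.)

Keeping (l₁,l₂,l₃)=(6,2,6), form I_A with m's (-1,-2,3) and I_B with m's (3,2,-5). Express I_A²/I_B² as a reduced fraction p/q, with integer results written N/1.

24/11

l's match ⇒ only the (l;m) 3-j factors differ between A and B.
A: triangle coeff Δ(6,2,6) = 1/90090; Σ_t [0,0]: t=0:+1/120960 = 1/120960; (3j)²=24/1001 [(6 2 6; -1 -2 3)], sign=-1
B: triangle coeff Δ(6,2,6) = 1/90090; Σ_t [2,2]: t=2:+1/1451520 = 1/1451520; (3j)²=1/91 [(6 2 6; 3 2 -5)], sign=-1
I_A²/I_B² = (24/1001)/(1/91) = 24/11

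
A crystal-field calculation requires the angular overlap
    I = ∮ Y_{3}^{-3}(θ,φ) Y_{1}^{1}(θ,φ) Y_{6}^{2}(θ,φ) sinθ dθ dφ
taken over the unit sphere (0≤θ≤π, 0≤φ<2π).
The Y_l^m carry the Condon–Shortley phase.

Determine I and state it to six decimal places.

l₃=6 ∉ [2,4] — triangle fails ⇒ I = 0

0.000000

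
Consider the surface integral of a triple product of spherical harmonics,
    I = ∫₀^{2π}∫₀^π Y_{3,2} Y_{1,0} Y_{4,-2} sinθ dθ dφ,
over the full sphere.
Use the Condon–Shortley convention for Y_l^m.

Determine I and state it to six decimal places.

m-sum 0 ✓  L=8 even ✓  2≤4≤4 ✓
Π(2lᵢ+1) = 7×3×9 = 189
triangle coeff Δ(3,1,4) = 1/252
Σ_t [0,0]: t=0:+1/36 = 1/36
(3j)²=4/63 [(3 1 4; 0 0 0)], sign=+1
Σ_t [0,0]: t=0:+1/120 = 1/120
(3j)²=1/21 [(3 1 4; 2 0 -2)], sign=+1
⇒ 4πI² = 4/7
I = (+1)√(4/7/(4π)) = 0.21324362

0.213244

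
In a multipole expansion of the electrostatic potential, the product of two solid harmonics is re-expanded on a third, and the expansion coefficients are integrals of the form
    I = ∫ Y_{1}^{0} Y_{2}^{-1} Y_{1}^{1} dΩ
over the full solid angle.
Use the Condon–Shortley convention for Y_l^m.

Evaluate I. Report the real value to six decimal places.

Checks pass: Σm=0; 4 even; l₃=1∈[1,3].
(2·1+1)(2·2+1)(2·1+1) = 45
Δ: 2! 0! 2! / 5! → 1/30
sum: t=1:−1/1 = -1/1
3j²(1 2 1; 0 0 0) = Δ·Π!·Σ² = 2/15  (sign +1)
sum: t=1:−1/2 = -1/2
3j²(1 2 1; 0 -1 1) = Δ·Π!·Σ² = 1/10  (sign -1)
combine: 4πI² = 45·2/15·1/10 = 3/5
take √, sign -1: I = -0.21850969

-0.218510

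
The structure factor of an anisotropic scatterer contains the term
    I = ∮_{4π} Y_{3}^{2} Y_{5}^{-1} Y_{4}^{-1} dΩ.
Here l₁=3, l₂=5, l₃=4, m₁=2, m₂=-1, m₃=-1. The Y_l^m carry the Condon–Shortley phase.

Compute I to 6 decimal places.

0.138239

Rules hold: Σm=0, L=12 even, 2≤4≤8.
N = 7·11·9 = 693
Δ = 4!·2!·6!/13! = 1/180180
Racah Σ t=1..3: t=1:−1/576 t=2:+1/144 t=3:−1/576 = 1/288
⇒ 3j(3 5 4; 0 0 0)² = 20/1001, sgn +1
Racah Σ t=0..1: t=0:+1/1152 t=1:−1/432 = -5/3456
⇒ 3j(3 5 4; 2 -1 -1)² = 625/36036, sgn +1
4πI² = N·(3j₀)²·(3jₘ)² = 3125/13013
I = +1·√(0.240144/4π) = 0.13823925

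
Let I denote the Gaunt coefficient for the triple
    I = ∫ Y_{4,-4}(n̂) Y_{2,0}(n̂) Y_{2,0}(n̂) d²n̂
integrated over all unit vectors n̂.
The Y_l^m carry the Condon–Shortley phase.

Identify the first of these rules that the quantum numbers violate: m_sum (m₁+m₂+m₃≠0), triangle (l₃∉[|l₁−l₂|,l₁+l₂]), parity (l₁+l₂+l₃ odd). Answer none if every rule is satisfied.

m_sum

azimuthal sum: -4 + 0 + 0 = -4  ✗
2 ≤ 2 ≤ 6 (triangle on l)
L = 4 + 2 + 2 = 8 (even)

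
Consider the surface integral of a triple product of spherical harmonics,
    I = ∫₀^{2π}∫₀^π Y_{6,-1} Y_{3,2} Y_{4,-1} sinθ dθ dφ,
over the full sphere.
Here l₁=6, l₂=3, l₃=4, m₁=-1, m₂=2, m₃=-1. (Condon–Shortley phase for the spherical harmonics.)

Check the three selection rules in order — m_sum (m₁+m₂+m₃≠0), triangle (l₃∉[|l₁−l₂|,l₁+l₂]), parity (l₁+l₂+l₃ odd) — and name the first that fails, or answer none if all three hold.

parity

azimuthal sum: -1 + 2 − 1 = 0  ✓
3 ≤ 4 ≤ 9 (triangle on l)  ✓
L = 6 + 3 + 4 = 13 (odd)  ✗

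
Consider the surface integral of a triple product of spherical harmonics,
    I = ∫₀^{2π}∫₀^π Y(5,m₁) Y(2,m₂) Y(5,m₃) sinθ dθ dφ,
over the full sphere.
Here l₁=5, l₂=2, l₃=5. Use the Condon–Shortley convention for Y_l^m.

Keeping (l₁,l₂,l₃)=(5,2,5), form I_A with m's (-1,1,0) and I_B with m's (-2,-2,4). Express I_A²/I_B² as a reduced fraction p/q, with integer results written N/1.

5/72

Same 5,2,5: normalisation and zero-m 3j drop out of the ratio.
A: Δ: 2! 8! 2! / 13! → 1/38610; sum: t=1:−1/1440 t=2:+1/1152 = 1/5760; 3j²(5 2 5; -1 1 0) = Δ·Π!·Σ² = 1/858  (sign -1)
B: Δ: 2! 8! 2! / 13! → 1/38610; sum: t=0:+1/20160 = 1/20160; 3j²(5 2 5; -2 -2 4) = Δ·Π!·Σ² = 12/715  (sign -1)
I_A²/I_B² = (1/858)/(12/715) = 5/72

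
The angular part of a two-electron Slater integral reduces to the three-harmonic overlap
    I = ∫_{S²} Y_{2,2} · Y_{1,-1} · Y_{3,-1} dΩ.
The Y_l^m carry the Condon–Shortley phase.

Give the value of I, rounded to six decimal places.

Rules hold: Σm=0, L=6 even, 1≤3≤3.
N = 5·3·7 = 105
Δ = 0!·4!·2!/7! = 1/105
Racah Σ t=0..0: t=0:+1/4 = 1/4
⇒ 3j(2 1 3; 0 0 0)² = 3/35, sgn -1
Racah Σ t=0..0: t=0:+1/48 = 1/48
⇒ 3j(2 1 3; 2 -1 -1)² = 1/105, sgn +1
4πI² = N·(3j₀)²·(3jₘ)² = 3/35
I = -1·√(0.0857143/4π) = -0.08258890

-0.082589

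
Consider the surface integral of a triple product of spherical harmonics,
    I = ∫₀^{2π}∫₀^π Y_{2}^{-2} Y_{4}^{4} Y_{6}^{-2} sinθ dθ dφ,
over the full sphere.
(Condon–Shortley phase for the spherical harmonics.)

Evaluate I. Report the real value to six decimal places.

0.015904

Checks pass: Σm=0; 12 even; l₃=6∈[2,6].
(2·2+1)(2·4+1)(2·6+1) = 585
Δ: 0! 4! 8! / 13! → 1/6435
sum: t=0:+1/2304 = 1/2304
3j²(2 4 6; 0 0 0) = Δ·Π!·Σ² = 5/143  (sign +1)
sum: t=0:+1/967680 = 1/967680
3j²(2 4 6; -2 4 -2) = Δ·Π!·Σ² = 1/6435  (sign +1)
combine: 4πI² = 585·5/143·1/6435 = 5/1573
take √, sign +1: I = 0.01590434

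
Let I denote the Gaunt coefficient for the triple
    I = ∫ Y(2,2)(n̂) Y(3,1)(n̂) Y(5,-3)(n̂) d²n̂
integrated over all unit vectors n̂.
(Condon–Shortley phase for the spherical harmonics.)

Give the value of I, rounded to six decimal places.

-0.200476

m-sum 0 ✓  L=10 even ✓  1≤5≤5 ✓
Π(2lᵢ+1) = 5×7×11 = 385
triangle coeff Δ(2,3,5) = 1/2310
Σ_t [0,0]: t=0:+1/144 = 1/144
(3j)²=10/231 [(2 3 5; 0 0 0)], sign=-1
Σ_t [0,0]: t=0:+1/1152 = 1/1152
(3j)²=1/33 [(2 3 5; 2 1 -3)], sign=+1
⇒ 4πI² = 50/99
I = (-1)√(50/99/(4π)) = -0.20047604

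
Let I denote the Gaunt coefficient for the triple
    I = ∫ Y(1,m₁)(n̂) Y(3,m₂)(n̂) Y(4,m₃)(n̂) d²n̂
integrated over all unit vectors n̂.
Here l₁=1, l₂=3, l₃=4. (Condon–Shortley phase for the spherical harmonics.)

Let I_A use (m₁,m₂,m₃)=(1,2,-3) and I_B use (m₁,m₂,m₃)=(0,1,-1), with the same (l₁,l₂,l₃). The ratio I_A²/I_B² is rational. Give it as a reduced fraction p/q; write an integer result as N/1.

Shared (l₁,l₂,l₃)=(1,3,4): N and (l;000)² cancel in I_A²/I_B².
A: Δ = 0!·2!·6!/9! = 1/252; Racah Σ t=0..0: t=0:+1/240 = 1/240; ⇒ 3j(1 3 4; 1 2 -3)² = 1/12, sgn -1
B: Δ = 0!·2!·6!/9! = 1/252; Racah Σ t=0..0: t=0:+1/48 = 1/48; ⇒ 3j(1 3 4; 0 1 -1)² = 5/84, sgn -1
I_A²/I_B² = (1/12)/(5/84) = 7/5

7/5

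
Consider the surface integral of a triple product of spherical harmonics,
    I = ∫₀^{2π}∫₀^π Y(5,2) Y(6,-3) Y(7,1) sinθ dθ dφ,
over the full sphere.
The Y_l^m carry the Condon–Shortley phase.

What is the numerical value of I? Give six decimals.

Rules hold: Σm=0, L=18 even, 1≤7≤11.
N = 11·13·15 = 2145
Δ = 4!·6!·8!/19! = 1/174594420
Racah Σ t=0..4: t=0:+1/4147200 t=1:−1/207360 t=2:+1/82944 t=3:−1/207360 t=4:+1/4147200 = 1/345600
⇒ 3j(5 6 7; 0 0 0)² = 420/46189, sgn -1
Racah Σ t=0..3: t=0:+1/622080 t=1:−1/414720 t=2:+1/2419200 t=3:−1/174182400 = -23/58060800
⇒ 3j(5 6 7; 2 -3 1)² = 1587/923780, sgn -1
4πI² = N·(3j₀)²·(3jₘ)² = 499905/14919047
I = +1·√(0.0335078/4π) = 0.05163786

0.051638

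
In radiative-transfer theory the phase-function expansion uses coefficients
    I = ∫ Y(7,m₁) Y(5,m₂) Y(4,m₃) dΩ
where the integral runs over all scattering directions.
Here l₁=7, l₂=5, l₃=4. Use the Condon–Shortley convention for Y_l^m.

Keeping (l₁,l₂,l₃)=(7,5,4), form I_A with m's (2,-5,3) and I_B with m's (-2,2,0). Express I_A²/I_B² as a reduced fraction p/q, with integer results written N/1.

189/128

Shared (l₁,l₂,l₃)=(7,5,4): N and (l;000)² cancel in I_A²/I_B².
A: Δ = 8!·6!·2!/17! = 1/6126120; Racah Σ t=0..0: t=0:+1/9676800 = 1/9676800; ⇒ 3j(7 5 4; 2 -5 3)² = 27/19448, sgn -1
B: Δ = 8!·6!·2!/17! = 1/6126120; Racah Σ t=5..7: t=5:−1/69120 t=6:+1/51840 t=7:−1/483840 = 1/362880; ⇒ 3j(7 5 4; -2 2 0)² = 16/17017, sgn +1
I_A²/I_B² = (27/19448)/(16/17017) = 189/128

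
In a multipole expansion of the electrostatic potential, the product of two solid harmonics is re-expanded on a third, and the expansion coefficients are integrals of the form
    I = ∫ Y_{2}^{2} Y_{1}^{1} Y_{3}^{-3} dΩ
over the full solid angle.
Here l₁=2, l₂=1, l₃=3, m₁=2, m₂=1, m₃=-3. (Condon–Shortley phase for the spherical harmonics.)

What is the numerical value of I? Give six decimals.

Checks pass: Σm=0; 6 even; l₃=3∈[1,3].
(2·2+1)(2·1+1)(2·3+1) = 105
Δ: 0! 4! 2! / 7! → 1/105
sum: t=0:+1/4 = 1/4
3j²(2 1 3; 0 0 0) = Δ·Π!·Σ² = 3/35  (sign -1)
sum: t=0:+1/48 = 1/48
3j²(2 1 3; 2 1 -3) = Δ·Π!·Σ² = 1/7  (sign +1)
combine: 4πI² = 105·3/35·1/7 = 9/7
take √, sign -1: I = -0.31986543

-0.319865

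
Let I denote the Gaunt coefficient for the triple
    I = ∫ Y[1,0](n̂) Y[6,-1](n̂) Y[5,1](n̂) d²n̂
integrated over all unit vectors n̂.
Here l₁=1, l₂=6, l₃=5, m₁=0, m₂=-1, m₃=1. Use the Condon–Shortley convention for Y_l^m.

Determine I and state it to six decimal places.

-0.241725

Rules hold: Σm=0, L=12 even, 5≤5≤7.
N = 3·13·11 = 429
Δ = 2!·0!·10!/13! = 1/858
Racah Σ t=1..1: t=1:−1/14400 = -1/14400
⇒ 3j(1 6 5; 0 0 0)² = 6/143, sgn +1
Racah Σ t=1..1: t=1:−1/17280 = -1/17280
⇒ 3j(1 6 5; 0 -1 1)² = 35/858, sgn -1
4πI² = N·(3j₀)²·(3jₘ)² = 105/143
I = -1·√(0.734266/4π) = -0.24172507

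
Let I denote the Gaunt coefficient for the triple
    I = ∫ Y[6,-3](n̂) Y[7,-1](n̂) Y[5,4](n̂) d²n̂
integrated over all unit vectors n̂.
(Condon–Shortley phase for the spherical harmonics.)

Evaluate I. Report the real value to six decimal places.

Rules hold: Σm=0, L=18 even, 1≤5≤13.
N = 13·15·11 = 2145
Δ = 8!·4!·6!/19! = 1/174594420
Racah Σ t=2..6: t=2:+1/4147200 t=3:−1/207360 t=4:+1/82944 t=5:−1/207360 t=6:+1/4147200 = 1/345600
⇒ 3j(6 7 5; 0 0 0)² = 420/46189, sgn -1
Racah Σ t=5..6: t=5:−1/2073600 t=6:+1/6220800 = -1/3110400
⇒ 3j(6 7 5; -3 -1 4)² = 3136/230945, sgn +1
4πI² = N·(3j₀)²·(3jₘ)² = 3951360/14919047
I = -1·√(0.264853/4π) = -0.14517700

-0.145177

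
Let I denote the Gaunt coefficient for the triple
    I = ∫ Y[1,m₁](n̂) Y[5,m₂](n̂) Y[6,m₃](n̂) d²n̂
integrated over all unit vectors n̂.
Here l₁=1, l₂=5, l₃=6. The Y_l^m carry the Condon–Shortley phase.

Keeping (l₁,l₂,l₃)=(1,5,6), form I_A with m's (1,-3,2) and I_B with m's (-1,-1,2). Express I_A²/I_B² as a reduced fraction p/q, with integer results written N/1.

l's match ⇒ only the (l;m) 3-j factors differ between A and B.
A: triangle coeff Δ(1,5,6) = 1/858; Σ_t [0,0]: t=0:+1/161280 = 1/161280; (3j)²=1/143 [(1 5 6; 1 -3 2)], sign=+1
B: triangle coeff Δ(1,5,6) = 1/858; Σ_t [0,0]: t=0:+1/34560 = 1/34560; (3j)²=14/429 [(1 5 6; -1 -1 2)], sign=+1
I_A²/I_B² = (1/143)/(14/429) = 3/14

3/14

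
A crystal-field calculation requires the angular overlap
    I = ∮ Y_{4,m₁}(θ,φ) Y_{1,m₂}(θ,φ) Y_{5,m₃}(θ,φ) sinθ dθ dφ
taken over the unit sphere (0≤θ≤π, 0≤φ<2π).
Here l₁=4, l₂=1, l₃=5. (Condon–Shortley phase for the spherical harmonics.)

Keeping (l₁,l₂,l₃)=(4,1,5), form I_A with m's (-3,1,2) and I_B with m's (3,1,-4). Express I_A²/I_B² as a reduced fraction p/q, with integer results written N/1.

l's match ⇒ only the (l;m) 3-j factors differ between A and B.
A: triangle coeff Δ(4,1,5) = 1/495; Σ_t [0,0]: t=0:+1/10080 = 1/10080; (3j)²=1/165 [(4 1 5; -3 1 2)], sign=-1
B: triangle coeff Δ(4,1,5) = 1/495; Σ_t [0,0]: t=0:+1/10080 = 1/10080; (3j)²=4/55 [(4 1 5; 3 1 -4)], sign=-1
I_A²/I_B² = (1/165)/(4/55) = 1/12

1/12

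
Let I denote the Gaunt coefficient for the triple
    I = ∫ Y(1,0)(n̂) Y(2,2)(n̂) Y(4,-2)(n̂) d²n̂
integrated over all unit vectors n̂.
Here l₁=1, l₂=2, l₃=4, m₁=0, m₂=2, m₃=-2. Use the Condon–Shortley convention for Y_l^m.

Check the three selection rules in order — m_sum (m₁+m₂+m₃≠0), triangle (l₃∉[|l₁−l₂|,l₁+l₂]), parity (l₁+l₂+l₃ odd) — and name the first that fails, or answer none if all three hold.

m₁+m₂+m₃ = 0 + 2 − 2 = 0  ✓
triangle: |1−2|=1 ≤ l₃=4 ≤ 1+2=3  ✗
parity: l₁+l₂+l₃ = 7 is odd

triangle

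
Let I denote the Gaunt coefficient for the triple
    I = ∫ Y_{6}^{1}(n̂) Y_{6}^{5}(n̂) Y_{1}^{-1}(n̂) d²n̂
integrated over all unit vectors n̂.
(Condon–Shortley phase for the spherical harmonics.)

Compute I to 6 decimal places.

Σmᵢ = 5 ≠ 0, so the φ-integral vanishes; I = 0

0.000000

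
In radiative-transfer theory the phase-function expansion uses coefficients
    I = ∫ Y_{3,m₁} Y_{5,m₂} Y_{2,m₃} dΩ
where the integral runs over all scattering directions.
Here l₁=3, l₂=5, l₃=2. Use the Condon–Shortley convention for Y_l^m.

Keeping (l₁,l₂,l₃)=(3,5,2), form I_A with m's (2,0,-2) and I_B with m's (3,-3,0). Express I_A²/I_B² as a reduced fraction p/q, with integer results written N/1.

5/28

l's match ⇒ only the (l;m) 3-j factors differ between A and B.
A: triangle coeff Δ(3,5,2) = 1/2310; Σ_t [1,1]: t=1:−1/2880 = -1/2880; (3j)²=1/462 [(3 5 2; 2 0 -2)], sign=-1
B: triangle coeff Δ(3,5,2) = 1/2310; Σ_t [0,0]: t=0:+1/2880 = 1/2880; (3j)²=2/165 [(3 5 2; 3 -3 0)], sign=+1
I_A²/I_B² = (1/462)/(2/165) = 5/28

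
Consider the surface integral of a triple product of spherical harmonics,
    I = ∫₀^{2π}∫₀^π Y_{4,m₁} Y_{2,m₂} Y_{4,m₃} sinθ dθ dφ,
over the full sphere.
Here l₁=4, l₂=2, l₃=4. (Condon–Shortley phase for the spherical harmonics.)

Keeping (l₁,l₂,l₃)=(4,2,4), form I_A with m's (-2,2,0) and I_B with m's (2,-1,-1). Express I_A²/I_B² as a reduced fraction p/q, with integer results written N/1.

Shared (l₁,l₂,l₃)=(4,2,4): N and (l;000)² cancel in I_A²/I_B².
A: Δ = 2!·6!·2!/11! = 1/13860; Racah Σ t=2..2: t=2:+1/192 = 1/192; ⇒ 3j(4 2 4; -2 2 0)² = 3/77, sgn +1
B: Δ = 2!·6!·2!/11! = 1/13860; Racah Σ t=0..1: t=0:+1/96 t=1:−1/240 = 1/160; ⇒ 3j(4 2 4; 2 -1 -1)² = 27/1540, sgn -1
I_A²/I_B² = (3/77)/(27/1540) = 20/9

20/9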